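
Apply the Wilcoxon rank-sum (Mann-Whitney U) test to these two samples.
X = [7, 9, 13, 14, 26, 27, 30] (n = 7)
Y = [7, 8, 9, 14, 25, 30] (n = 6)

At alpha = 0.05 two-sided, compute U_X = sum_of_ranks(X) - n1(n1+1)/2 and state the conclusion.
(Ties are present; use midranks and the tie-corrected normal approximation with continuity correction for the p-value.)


Step 1: Combine and sort all 13 observations; assign midranks.
sorted (value, group): (7,X), (7,Y), (8,Y), (9,X), (9,Y), (13,X), (14,X), (14,Y), (25,Y), (26,X), (27,X), (30,X), (30,Y)
ranks: 7->1.5, 7->1.5, 8->3, 9->4.5, 9->4.5, 13->6, 14->7.5, 14->7.5, 25->9, 26->10, 27->11, 30->12.5, 30->12.5
Step 2: Rank sum for X: R1 = 1.5 + 4.5 + 6 + 7.5 + 10 + 11 + 12.5 = 53.
Step 3: U_X = R1 - n1(n1+1)/2 = 53 - 7*8/2 = 53 - 28 = 25.
       U_Y = n1*n2 - U_X = 42 - 25 = 17.
Step 4: Ties are present, so use the tie-corrected normal approximation (with continuity correction) for the p-value.
Step 5: p-value = 0.615126; compare to alpha = 0.05. fail to reject H0.

U_X = 25, p = 0.615126, fail to reject H0 at alpha = 0.05.


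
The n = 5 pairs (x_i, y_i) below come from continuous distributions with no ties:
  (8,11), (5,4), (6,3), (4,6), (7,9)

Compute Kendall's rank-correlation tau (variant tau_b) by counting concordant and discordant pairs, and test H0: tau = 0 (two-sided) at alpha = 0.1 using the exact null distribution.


Step 1: Enumerate the 10 unordered pairs (i,j) with i<j and classify each by sign(x_j-x_i) * sign(y_j-y_i).
  (1,2):dx=-3,dy=-7->C; (1,3):dx=-2,dy=-8->C; (1,4):dx=-4,dy=-5->C; (1,5):dx=-1,dy=-2->C
  (2,3):dx=+1,dy=-1->D; (2,4):dx=-1,dy=+2->D; (2,5):dx=+2,dy=+5->C; (3,4):dx=-2,dy=+3->D
  (3,5):dx=+1,dy=+6->C; (4,5):dx=+3,dy=+3->C
Step 2: C = 7, D = 3, total pairs = 10.
Step 3: tau = (C - D)/(n(n-1)/2) = (7 - 3)/10 = 0.400000.
Step 4: Exact two-sided p-value (enumerate n! = 120 permutations of y under H0): p = 0.483333.
Step 5: alpha = 0.1. fail to reject H0.

tau_b = 0.4000 (C=7, D=3), p = 0.483333, fail to reject H0.


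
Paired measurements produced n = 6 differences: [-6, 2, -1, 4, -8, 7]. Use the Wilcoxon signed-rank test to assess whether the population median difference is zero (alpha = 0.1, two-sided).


Step 1: Drop any zero differences (none here) and take |d_i|.
|d| = [6, 2, 1, 4, 8, 7]
Step 2: Midrank |d_i| (ties get averaged ranks).
ranks: |6|->4, |2|->2, |1|->1, |4|->3, |8|->6, |7|->5
Step 3: Attach original signs; sum ranks with positive sign and with negative sign.
W+ = 2 + 3 + 5 = 10
W- = 4 + 1 + 6 = 11
(Check: W+ + W- = 21 should equal n(n+1)/2 = 21.)
Step 4: Test statistic W = min(W+, W-) = 10.
Step 5: No ties, so the exact null distribution over the 2^6 = 64 sign assignments gives the two-sided p-value = 1.000000.
Step 6: alpha = 0.1. fail to reject H0.

W+ = 10, W- = 11, W = min = 10, p = 1.000000, fail to reject H0.


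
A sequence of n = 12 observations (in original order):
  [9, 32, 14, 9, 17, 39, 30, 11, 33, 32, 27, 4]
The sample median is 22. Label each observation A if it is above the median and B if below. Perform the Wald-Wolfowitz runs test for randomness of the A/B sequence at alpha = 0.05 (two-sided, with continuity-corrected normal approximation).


Step 1: Compute median = 22; label A = above, B = below.
Labels in order: BABBBAABAAAB  (n_A = 6, n_B = 6)
Step 2: Count runs R = 7.
Step 3: Under H0 (random ordering), E[R] = 2*n_A*n_B/(n_A+n_B) + 1 = 2*6*6/12 + 1 = 7.0000.
        Var[R] = 2*n_A*n_B*(2*n_A*n_B - n_A - n_B) / ((n_A+n_B)^2 * (n_A+n_B-1)) = 4320/1584 = 2.7273.
        SD[R] = 1.6514.
Step 4: R = E[R], so z = 0 with no continuity correction.
Step 5: Two-sided p-value via normal approximation = 2*(1 - Phi(|z|)) = 1.000000.
Step 6: alpha = 0.05. fail to reject H0.

R = 7, z = 0.0000, p = 1.000000, fail to reject H0.


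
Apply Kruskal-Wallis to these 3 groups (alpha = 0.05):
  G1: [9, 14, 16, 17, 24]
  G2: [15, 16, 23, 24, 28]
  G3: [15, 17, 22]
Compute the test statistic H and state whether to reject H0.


Step 1: Combine all N = 13 observations and assign midranks.
sorted (value, group, rank): (9,G1,1), (14,G1,2), (15,G2,3.5), (15,G3,3.5), (16,G1,5.5), (16,G2,5.5), (17,G1,7.5), (17,G3,7.5), (22,G3,9), (23,G2,10), (24,G1,11.5), (24,G2,11.5), (28,G2,13)
Step 2: Sum ranks within each group.
R_1 = 27.5 (n_1 = 5)
R_2 = 43.5 (n_2 = 5)
R_3 = 20 (n_3 = 3)
Step 3: H = 12/(N(N+1)) * sum(R_i^2/n_i) - 3(N+1)
     = 12/(13*14) * (27.5^2/5 + 43.5^2/5 + 20^2/3) - 3*14
     = 0.065934 * 663.033 - 42
     = 1.716484.
Step 4: Ties present; correction factor C = 1 - 24/(13^3 - 13) = 0.989011. Corrected H = 1.716484 / 0.989011 = 1.735556.
Step 5: Under H0, H ~ chi^2(2); p-value = 0.419884.
Step 6: alpha = 0.05. fail to reject H0.

H = 1.7356, df = 2, p = 0.419884, fail to reject H0.


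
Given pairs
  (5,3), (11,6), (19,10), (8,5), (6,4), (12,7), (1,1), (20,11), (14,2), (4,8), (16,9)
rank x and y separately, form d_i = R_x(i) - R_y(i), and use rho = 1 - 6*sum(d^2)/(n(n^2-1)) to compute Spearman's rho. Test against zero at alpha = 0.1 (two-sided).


Step 1: Rank x and y separately (midranks; no ties here).
rank(x): 5->3, 11->6, 19->10, 8->5, 6->4, 12->7, 1->1, 20->11, 14->8, 4->2, 16->9
rank(y): 3->3, 6->6, 10->10, 5->5, 4->4, 7->7, 1->1, 11->11, 2->2, 8->8, 9->9
Step 2: d_i = R_x(i) - R_y(i); compute d_i^2.
  (3-3)^2=0, (6-6)^2=0, (10-10)^2=0, (5-5)^2=0, (4-4)^2=0, (7-7)^2=0, (1-1)^2=0, (11-11)^2=0, (8-2)^2=36, (2-8)^2=36, (9-9)^2=0
sum(d^2) = 72.
Step 3: rho = 1 - 6*72 / (11*(11^2 - 1)) = 1 - 432/1320 = 0.672727.
Step 4: Under H0, t = rho * sqrt((n-2)/(1-rho^2)) = 2.7277 ~ t(9).
Step 5: Two-sided p-value from the t-distribution with 9 df = 0.023313.
Step 6: alpha = 0.1. reject H0.

rho = 0.6727, p = 0.023313, reject H0 at alpha = 0.1.


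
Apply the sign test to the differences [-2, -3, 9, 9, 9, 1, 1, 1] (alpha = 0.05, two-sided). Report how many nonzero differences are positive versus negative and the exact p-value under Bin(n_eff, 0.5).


Step 1: Discard zero differences. Original n = 8; n_eff = number of nonzero differences = 8.
Nonzero differences (with sign): -2, -3, +9, +9, +9, +1, +1, +1
Step 2: Count signs: positive = 6, negative = 2.
Step 3: Under H0: P(positive) = 0.5, so the number of positives S ~ Bin(8, 0.5).
Step 4: Two-sided exact p-value = sum of Bin(8,0.5) probabilities at or below the observed probability = 0.289062.
Step 5: alpha = 0.05. fail to reject H0.

n_eff = 8, pos = 6, neg = 2, p = 0.289062, fail to reject H0.


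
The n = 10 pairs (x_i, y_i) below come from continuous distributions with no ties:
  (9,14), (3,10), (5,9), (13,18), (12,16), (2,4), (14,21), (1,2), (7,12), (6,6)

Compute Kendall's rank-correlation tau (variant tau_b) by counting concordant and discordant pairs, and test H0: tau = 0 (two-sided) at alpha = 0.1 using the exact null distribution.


Step 1: Enumerate the 45 unordered pairs (i,j) with i<j and classify each by sign(x_j-x_i) * sign(y_j-y_i).
  (1,2):dx=-6,dy=-4->C; (1,3):dx=-4,dy=-5->C; (1,4):dx=+4,dy=+4->C; (1,5):dx=+3,dy=+2->C
  (1,6):dx=-7,dy=-10->C; (1,7):dx=+5,dy=+7->C; (1,8):dx=-8,dy=-12->C; (1,9):dx=-2,dy=-2->C
  (1,10):dx=-3,dy=-8->C; (2,3):dx=+2,dy=-1->D; (2,4):dx=+10,dy=+8->C; (2,5):dx=+9,dy=+6->C
  (2,6):dx=-1,dy=-6->C; (2,7):dx=+11,dy=+11->C; (2,8):dx=-2,dy=-8->C; (2,9):dx=+4,dy=+2->C
  (2,10):dx=+3,dy=-4->D; (3,4):dx=+8,dy=+9->C; (3,5):dx=+7,dy=+7->C; (3,6):dx=-3,dy=-5->C
  (3,7):dx=+9,dy=+12->C; (3,8):dx=-4,dy=-7->C; (3,9):dx=+2,dy=+3->C; (3,10):dx=+1,dy=-3->D
  (4,5):dx=-1,dy=-2->C; (4,6):dx=-11,dy=-14->C; (4,7):dx=+1,dy=+3->C; (4,8):dx=-12,dy=-16->C
  (4,9):dx=-6,dy=-6->C; (4,10):dx=-7,dy=-12->C; (5,6):dx=-10,dy=-12->C; (5,7):dx=+2,dy=+5->C
  (5,8):dx=-11,dy=-14->C; (5,9):dx=-5,dy=-4->C; (5,10):dx=-6,dy=-10->C; (6,7):dx=+12,dy=+17->C
  (6,8):dx=-1,dy=-2->C; (6,9):dx=+5,dy=+8->C; (6,10):dx=+4,dy=+2->C; (7,8):dx=-13,dy=-19->C
  (7,9):dx=-7,dy=-9->C; (7,10):dx=-8,dy=-15->C; (8,9):dx=+6,dy=+10->C; (8,10):dx=+5,dy=+4->C
  (9,10):dx=-1,dy=-6->C
Step 2: C = 42, D = 3, total pairs = 45.
Step 3: tau = (C - D)/(n(n-1)/2) = (42 - 3)/45 = 0.866667.
Step 4: Exact two-sided p-value (enumerate n! = 3628800 permutations of y under H0): p = 0.000115.
Step 5: alpha = 0.1. reject H0.

tau_b = 0.8667 (C=42, D=3), p = 0.000115, reject H0.


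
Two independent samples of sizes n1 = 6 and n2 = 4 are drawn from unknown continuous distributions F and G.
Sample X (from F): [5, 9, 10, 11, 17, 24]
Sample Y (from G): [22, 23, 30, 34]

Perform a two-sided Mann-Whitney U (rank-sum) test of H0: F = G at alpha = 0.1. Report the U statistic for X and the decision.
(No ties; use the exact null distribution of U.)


Step 1: Combine and sort all 10 observations; assign midranks.
sorted (value, group): (5,X), (9,X), (10,X), (11,X), (17,X), (22,Y), (23,Y), (24,X), (30,Y), (34,Y)
ranks: 5->1, 9->2, 10->3, 11->4, 17->5, 22->6, 23->7, 24->8, 30->9, 34->10
Step 2: Rank sum for X: R1 = 1 + 2 + 3 + 4 + 5 + 8 = 23.
Step 3: U_X = R1 - n1(n1+1)/2 = 23 - 6*7/2 = 23 - 21 = 2.
       U_Y = n1*n2 - U_X = 24 - 2 = 22.
Step 4: No ties, so the exact null distribution of U (based on enumerating the C(10,6) = 210 equally likely rank assignments) gives the two-sided p-value.
Step 5: p-value = 0.038095; compare to alpha = 0.1. reject H0.

U_X = 2, p = 0.038095, reject H0 at alpha = 0.1.


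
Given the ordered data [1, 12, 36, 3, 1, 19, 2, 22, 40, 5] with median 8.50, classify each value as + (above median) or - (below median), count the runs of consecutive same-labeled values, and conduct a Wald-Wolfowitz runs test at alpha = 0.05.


Step 1: Compute median = 8.50; label A = above, B = below.
Labels in order: BAABBABAAB  (n_A = 5, n_B = 5)
Step 2: Count runs R = 7.
Step 3: Under H0 (random ordering), E[R] = 2*n_A*n_B/(n_A+n_B) + 1 = 2*5*5/10 + 1 = 6.0000.
        Var[R] = 2*n_A*n_B*(2*n_A*n_B - n_A - n_B) / ((n_A+n_B)^2 * (n_A+n_B-1)) = 2000/900 = 2.2222.
        SD[R] = 1.4907.
Step 4: Continuity-corrected z = (R - 0.5 - E[R]) / SD[R] = (7 - 0.5 - 6.0000) / 1.4907 = 0.3354.
Step 5: Two-sided p-value via normal approximation = 2*(1 - Phi(|z|)) = 0.737316.
Step 6: alpha = 0.05. fail to reject H0.

R = 7, z = 0.3354, p = 0.737316, fail to reject H0.


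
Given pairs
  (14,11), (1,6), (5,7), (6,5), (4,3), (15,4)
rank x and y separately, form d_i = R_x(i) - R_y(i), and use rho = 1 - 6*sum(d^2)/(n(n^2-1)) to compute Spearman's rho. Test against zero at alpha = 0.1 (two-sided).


Step 1: Rank x and y separately (midranks; no ties here).
rank(x): 14->5, 1->1, 5->3, 6->4, 4->2, 15->6
rank(y): 11->6, 6->4, 7->5, 5->3, 3->1, 4->2
Step 2: d_i = R_x(i) - R_y(i); compute d_i^2.
  (5-6)^2=1, (1-4)^2=9, (3-5)^2=4, (4-3)^2=1, (2-1)^2=1, (6-2)^2=16
sum(d^2) = 32.
Step 3: rho = 1 - 6*32 / (6*(6^2 - 1)) = 1 - 192/210 = 0.085714.
Step 4: Under H0, t = rho * sqrt((n-2)/(1-rho^2)) = 0.1721 ~ t(4).
Step 5: Two-sided p-value from the t-distribution with 4 df = 0.871743.
Step 6: alpha = 0.1. fail to reject H0.

rho = 0.0857, p = 0.871743, fail to reject H0 at alpha = 0.1.


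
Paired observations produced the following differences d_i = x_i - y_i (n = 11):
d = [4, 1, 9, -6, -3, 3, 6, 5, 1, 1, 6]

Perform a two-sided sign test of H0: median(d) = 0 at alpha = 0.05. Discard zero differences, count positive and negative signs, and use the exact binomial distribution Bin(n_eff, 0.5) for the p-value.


Step 1: Discard zero differences. Original n = 11; n_eff = number of nonzero differences = 11.
Nonzero differences (with sign): +4, +1, +9, -6, -3, +3, +6, +5, +1, +1, +6
Step 2: Count signs: positive = 9, negative = 2.
Step 3: Under H0: P(positive) = 0.5, so the number of positives S ~ Bin(11, 0.5).
Step 4: Two-sided exact p-value = sum of Bin(11,0.5) probabilities at or below the observed probability = 0.065430.
Step 5: alpha = 0.05. fail to reject H0.

n_eff = 11, pos = 9, neg = 2, p = 0.065430, fail to reject H0.


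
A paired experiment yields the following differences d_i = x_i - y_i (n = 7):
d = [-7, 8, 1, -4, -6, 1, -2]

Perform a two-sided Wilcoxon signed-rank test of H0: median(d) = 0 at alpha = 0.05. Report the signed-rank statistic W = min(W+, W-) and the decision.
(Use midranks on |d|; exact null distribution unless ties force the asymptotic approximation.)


Step 1: Drop any zero differences (none here) and take |d_i|.
|d| = [7, 8, 1, 4, 6, 1, 2]
Step 2: Midrank |d_i| (ties get averaged ranks).
ranks: |7|->6, |8|->7, |1|->1.5, |4|->4, |6|->5, |1|->1.5, |2|->3
Step 3: Attach original signs; sum ranks with positive sign and with negative sign.
W+ = 7 + 1.5 + 1.5 = 10
W- = 6 + 4 + 5 + 3 = 18
(Check: W+ + W- = 28 should equal n(n+1)/2 = 28.)
Step 4: Test statistic W = min(W+, W-) = 10.
Step 5: Ties in |d|, so use the tie-corrected normal approximation.
        E[W] = n(n+1)/4 = 7*8/4 = 14.
        Tie groups: |d|=1 (t=2); sum(t^3 - t) = 6.
        Var[W] = n(n+1)(2n+1)/24 - sum(t^3-t)/48 = 840/24 - 6/48 = 34.875.
        z = (W - E[W]) / sqrt(Var[W]) = (10 - 14) / 5.9055 = -0.6773.
        Two-sided p = 2*Phi(z) = 0.498194.
Step 6: alpha = 0.05. fail to reject H0.

W+ = 10, W- = 18, W = min = 10, p = 0.498194, fail to reject H0.


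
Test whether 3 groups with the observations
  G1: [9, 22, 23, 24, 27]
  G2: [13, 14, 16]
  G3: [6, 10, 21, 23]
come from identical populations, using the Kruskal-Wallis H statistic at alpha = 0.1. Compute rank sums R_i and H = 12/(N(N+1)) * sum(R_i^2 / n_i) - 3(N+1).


Step 1: Combine all N = 12 observations and assign midranks.
sorted (value, group, rank): (6,G3,1), (9,G1,2), (10,G3,3), (13,G2,4), (14,G2,5), (16,G2,6), (21,G3,7), (22,G1,8), (23,G1,9.5), (23,G3,9.5), (24,G1,11), (27,G1,12)
Step 2: Sum ranks within each group.
R_1 = 42.5 (n_1 = 5)
R_2 = 15 (n_2 = 3)
R_3 = 20.5 (n_3 = 4)
Step 3: H = 12/(N(N+1)) * sum(R_i^2/n_i) - 3(N+1)
     = 12/(12*13) * (42.5^2/5 + 15^2/3 + 20.5^2/4) - 3*13
     = 0.076923 * 541.312 - 39
     = 2.639423.
Step 4: Ties present; correction factor C = 1 - 6/(12^3 - 12) = 0.996503. Corrected H = 2.639423 / 0.996503 = 2.648684.
Step 5: Under H0, H ~ chi^2(2); p-value = 0.265978.
Step 6: alpha = 0.1. fail to reject H0.

H = 2.6487, df = 2, p = 0.265978, fail to reject H0.


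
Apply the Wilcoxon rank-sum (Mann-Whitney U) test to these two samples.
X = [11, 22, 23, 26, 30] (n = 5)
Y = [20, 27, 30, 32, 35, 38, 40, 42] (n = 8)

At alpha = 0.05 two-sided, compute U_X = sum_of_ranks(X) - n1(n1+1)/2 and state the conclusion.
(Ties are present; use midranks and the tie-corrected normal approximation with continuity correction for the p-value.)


Step 1: Combine and sort all 13 observations; assign midranks.
sorted (value, group): (11,X), (20,Y), (22,X), (23,X), (26,X), (27,Y), (30,X), (30,Y), (32,Y), (35,Y), (38,Y), (40,Y), (42,Y)
ranks: 11->1, 20->2, 22->3, 23->4, 26->5, 27->6, 30->7.5, 30->7.5, 32->9, 35->10, 38->11, 40->12, 42->13
Step 2: Rank sum for X: R1 = 1 + 3 + 4 + 5 + 7.5 = 20.5.
Step 3: U_X = R1 - n1(n1+1)/2 = 20.5 - 5*6/2 = 20.5 - 15 = 5.5.
       U_Y = n1*n2 - U_X = 40 - 5.5 = 34.5.
Step 4: Ties are present, so use the tie-corrected normal approximation (with continuity correction) for the p-value.
Step 5: p-value = 0.040149; compare to alpha = 0.05. reject H0.

U_X = 5.5, p = 0.040149, reject H0 at alpha = 0.05.


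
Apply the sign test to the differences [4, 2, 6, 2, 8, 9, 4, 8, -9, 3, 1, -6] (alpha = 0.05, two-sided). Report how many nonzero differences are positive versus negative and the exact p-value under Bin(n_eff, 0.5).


Step 1: Discard zero differences. Original n = 12; n_eff = number of nonzero differences = 12.
Nonzero differences (with sign): +4, +2, +6, +2, +8, +9, +4, +8, -9, +3, +1, -6
Step 2: Count signs: positive = 10, negative = 2.
Step 3: Under H0: P(positive) = 0.5, so the number of positives S ~ Bin(12, 0.5).
Step 4: Two-sided exact p-value = sum of Bin(12,0.5) probabilities at or below the observed probability = 0.038574.
Step 5: alpha = 0.05. reject H0.

n_eff = 12, pos = 10, neg = 2, p = 0.038574, reject H0.


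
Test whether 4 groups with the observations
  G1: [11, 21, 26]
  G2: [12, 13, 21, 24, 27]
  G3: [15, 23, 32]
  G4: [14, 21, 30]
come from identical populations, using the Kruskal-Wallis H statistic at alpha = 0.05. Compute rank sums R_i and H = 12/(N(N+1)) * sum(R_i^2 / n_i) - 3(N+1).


Step 1: Combine all N = 14 observations and assign midranks.
sorted (value, group, rank): (11,G1,1), (12,G2,2), (13,G2,3), (14,G4,4), (15,G3,5), (21,G1,7), (21,G2,7), (21,G4,7), (23,G3,9), (24,G2,10), (26,G1,11), (27,G2,12), (30,G4,13), (32,G3,14)
Step 2: Sum ranks within each group.
R_1 = 19 (n_1 = 3)
R_2 = 34 (n_2 = 5)
R_3 = 28 (n_3 = 3)
R_4 = 24 (n_4 = 3)
Step 3: H = 12/(N(N+1)) * sum(R_i^2/n_i) - 3(N+1)
     = 12/(14*15) * (19^2/3 + 34^2/5 + 28^2/3 + 24^2/3) - 3*15
     = 0.057143 * 804.867 - 45
     = 0.992381.
Step 4: Ties present; correction factor C = 1 - 24/(14^3 - 14) = 0.991209. Corrected H = 0.992381 / 0.991209 = 1.001183.
Step 5: Under H0, H ~ chi^2(3); p-value = 0.800966.
Step 6: alpha = 0.05. fail to reject H0.

H = 1.0012, df = 3, p = 0.800966, fail to reject H0.


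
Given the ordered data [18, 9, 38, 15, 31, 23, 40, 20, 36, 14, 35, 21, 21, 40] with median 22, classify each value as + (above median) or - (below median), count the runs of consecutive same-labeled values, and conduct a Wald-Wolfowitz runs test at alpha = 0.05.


Step 1: Compute median = 22; label A = above, B = below.
Labels in order: BBABAAABABABBA  (n_A = 7, n_B = 7)
Step 2: Count runs R = 10.
Step 3: Under H0 (random ordering), E[R] = 2*n_A*n_B/(n_A+n_B) + 1 = 2*7*7/14 + 1 = 8.0000.
        Var[R] = 2*n_A*n_B*(2*n_A*n_B - n_A - n_B) / ((n_A+n_B)^2 * (n_A+n_B-1)) = 8232/2548 = 3.2308.
        SD[R] = 1.7974.
Step 4: Continuity-corrected z = (R - 0.5 - E[R]) / SD[R] = (10 - 0.5 - 8.0000) / 1.7974 = 0.8345.
Step 5: Two-sided p-value via normal approximation = 2*(1 - Phi(|z|)) = 0.403986.
Step 6: alpha = 0.05. fail to reject H0.

R = 10, z = 0.8345, p = 0.403986, fail to reject H0.


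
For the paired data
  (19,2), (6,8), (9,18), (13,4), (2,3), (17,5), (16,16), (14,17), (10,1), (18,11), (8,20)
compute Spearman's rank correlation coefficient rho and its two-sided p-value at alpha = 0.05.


Step 1: Rank x and y separately (midranks; no ties here).
rank(x): 19->11, 6->2, 9->4, 13->6, 2->1, 17->9, 16->8, 14->7, 10->5, 18->10, 8->3
rank(y): 2->2, 8->6, 18->10, 4->4, 3->3, 5->5, 16->8, 17->9, 1->1, 11->7, 20->11
Step 2: d_i = R_x(i) - R_y(i); compute d_i^2.
  (11-2)^2=81, (2-6)^2=16, (4-10)^2=36, (6-4)^2=4, (1-3)^2=4, (9-5)^2=16, (8-8)^2=0, (7-9)^2=4, (5-1)^2=16, (10-7)^2=9, (3-11)^2=64
sum(d^2) = 250.
Step 3: rho = 1 - 6*250 / (11*(11^2 - 1)) = 1 - 1500/1320 = -0.136364.
Step 4: Under H0, t = rho * sqrt((n-2)/(1-rho^2)) = -0.4129 ~ t(9).
Step 5: Two-sided p-value from the t-distribution with 9 df = 0.689309.
Step 6: alpha = 0.05. fail to reject H0.

rho = -0.1364, p = 0.689309, fail to reject H0 at alpha = 0.05.


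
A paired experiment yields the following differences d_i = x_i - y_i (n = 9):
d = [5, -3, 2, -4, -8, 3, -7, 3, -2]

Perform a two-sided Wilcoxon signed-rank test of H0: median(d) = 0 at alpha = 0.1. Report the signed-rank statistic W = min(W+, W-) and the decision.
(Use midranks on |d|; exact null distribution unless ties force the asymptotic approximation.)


Step 1: Drop any zero differences (none here) and take |d_i|.
|d| = [5, 3, 2, 4, 8, 3, 7, 3, 2]
Step 2: Midrank |d_i| (ties get averaged ranks).
ranks: |5|->7, |3|->4, |2|->1.5, |4|->6, |8|->9, |3|->4, |7|->8, |3|->4, |2|->1.5
Step 3: Attach original signs; sum ranks with positive sign and with negative sign.
W+ = 7 + 1.5 + 4 + 4 = 16.5
W- = 4 + 6 + 9 + 8 + 1.5 = 28.5
(Check: W+ + W- = 45 should equal n(n+1)/2 = 45.)
Step 4: Test statistic W = min(W+, W-) = 16.5.
Step 5: Ties in |d|, so use the tie-corrected normal approximation.
        E[W] = n(n+1)/4 = 9*10/4 = 22.5.
        Tie groups: |d|=2 (t=2), |d|=3 (t=3); sum(t^3 - t) = 30.
        Var[W] = n(n+1)(2n+1)/24 - sum(t^3-t)/48 = 1710/24 - 30/48 = 70.625.
        z = (W - E[W]) / sqrt(Var[W]) = (16.5 - 22.5) / 8.4039 = -0.7140.
        Two-sided p = 2*Phi(z) = 0.475254.
Step 6: alpha = 0.1. fail to reject H0.

W+ = 16.5, W- = 28.5, W = min = 16.5, p = 0.475254, fail to reject H0.


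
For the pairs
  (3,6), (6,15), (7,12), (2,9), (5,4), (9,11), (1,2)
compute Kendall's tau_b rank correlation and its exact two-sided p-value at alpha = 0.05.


Step 1: Enumerate the 21 unordered pairs (i,j) with i<j and classify each by sign(x_j-x_i) * sign(y_j-y_i).
  (1,2):dx=+3,dy=+9->C; (1,3):dx=+4,dy=+6->C; (1,4):dx=-1,dy=+3->D; (1,5):dx=+2,dy=-2->D
  (1,6):dx=+6,dy=+5->C; (1,7):dx=-2,dy=-4->C; (2,3):dx=+1,dy=-3->D; (2,4):dx=-4,dy=-6->C
  (2,5):dx=-1,dy=-11->C; (2,6):dx=+3,dy=-4->D; (2,7):dx=-5,dy=-13->C; (3,4):dx=-5,dy=-3->C
  (3,5):dx=-2,dy=-8->C; (3,6):dx=+2,dy=-1->D; (3,7):dx=-6,dy=-10->C; (4,5):dx=+3,dy=-5->D
  (4,6):dx=+7,dy=+2->C; (4,7):dx=-1,dy=-7->C; (5,6):dx=+4,dy=+7->C; (5,7):dx=-4,dy=-2->C
  (6,7):dx=-8,dy=-9->C
Step 2: C = 15, D = 6, total pairs = 21.
Step 3: tau = (C - D)/(n(n-1)/2) = (15 - 6)/21 = 0.428571.
Step 4: Exact two-sided p-value (enumerate n! = 5040 permutations of y under H0): p = 0.238889.
Step 5: alpha = 0.05. fail to reject H0.

tau_b = 0.4286 (C=15, D=6), p = 0.238889, fail to reject H0.


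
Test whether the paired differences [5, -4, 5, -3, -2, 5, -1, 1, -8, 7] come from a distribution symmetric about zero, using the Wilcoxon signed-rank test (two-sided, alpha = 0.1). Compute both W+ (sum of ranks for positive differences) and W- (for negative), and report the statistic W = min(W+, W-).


Step 1: Drop any zero differences (none here) and take |d_i|.
|d| = [5, 4, 5, 3, 2, 5, 1, 1, 8, 7]
Step 2: Midrank |d_i| (ties get averaged ranks).
ranks: |5|->7, |4|->5, |5|->7, |3|->4, |2|->3, |5|->7, |1|->1.5, |1|->1.5, |8|->10, |7|->9
Step 3: Attach original signs; sum ranks with positive sign and with negative sign.
W+ = 7 + 7 + 7 + 1.5 + 9 = 31.5
W- = 5 + 4 + 3 + 1.5 + 10 = 23.5
(Check: W+ + W- = 55 should equal n(n+1)/2 = 55.)
Step 4: Test statistic W = min(W+, W-) = 23.5.
Step 5: Ties in |d|, so use the tie-corrected normal approximation.
        E[W] = n(n+1)/4 = 10*11/4 = 27.5.
        Tie groups: |d|=1 (t=2), |d|=5 (t=3); sum(t^3 - t) = 30.
        Var[W] = n(n+1)(2n+1)/24 - sum(t^3-t)/48 = 2310/24 - 30/48 = 95.625.
        z = (W - E[W]) / sqrt(Var[W]) = (23.5 - 27.5) / 9.7788 = -0.4090.
        Two-sided p = 2*Phi(z) = 0.682504.
Step 6: alpha = 0.1. fail to reject H0.

W+ = 31.5, W- = 23.5, W = min = 23.5, p = 0.682504, fail to reject H0.


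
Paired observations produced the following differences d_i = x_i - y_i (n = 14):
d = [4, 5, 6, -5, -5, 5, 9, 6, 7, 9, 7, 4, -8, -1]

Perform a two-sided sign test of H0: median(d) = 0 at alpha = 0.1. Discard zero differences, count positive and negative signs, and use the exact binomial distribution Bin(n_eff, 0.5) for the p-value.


Step 1: Discard zero differences. Original n = 14; n_eff = number of nonzero differences = 14.
Nonzero differences (with sign): +4, +5, +6, -5, -5, +5, +9, +6, +7, +9, +7, +4, -8, -1
Step 2: Count signs: positive = 10, negative = 4.
Step 3: Under H0: P(positive) = 0.5, so the number of positives S ~ Bin(14, 0.5).
Step 4: Two-sided exact p-value = sum of Bin(14,0.5) probabilities at or below the observed probability = 0.179565.
Step 5: alpha = 0.1. fail to reject H0.

n_eff = 14, pos = 10, neg = 4, p = 0.179565, fail to reject H0.


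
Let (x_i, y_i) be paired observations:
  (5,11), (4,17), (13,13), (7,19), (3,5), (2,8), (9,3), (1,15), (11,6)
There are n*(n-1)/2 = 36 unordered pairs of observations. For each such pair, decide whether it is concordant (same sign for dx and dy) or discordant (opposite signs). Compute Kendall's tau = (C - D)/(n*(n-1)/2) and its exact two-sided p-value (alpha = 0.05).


Step 1: Enumerate the 36 unordered pairs (i,j) with i<j and classify each by sign(x_j-x_i) * sign(y_j-y_i).
  (1,2):dx=-1,dy=+6->D; (1,3):dx=+8,dy=+2->C; (1,4):dx=+2,dy=+8->C; (1,5):dx=-2,dy=-6->C
  (1,6):dx=-3,dy=-3->C; (1,7):dx=+4,dy=-8->D; (1,8):dx=-4,dy=+4->D; (1,9):dx=+6,dy=-5->D
  (2,3):dx=+9,dy=-4->D; (2,4):dx=+3,dy=+2->C; (2,5):dx=-1,dy=-12->C; (2,6):dx=-2,dy=-9->C
  (2,7):dx=+5,dy=-14->D; (2,8):dx=-3,dy=-2->C; (2,9):dx=+7,dy=-11->D; (3,4):dx=-6,dy=+6->D
  (3,5):dx=-10,dy=-8->C; (3,6):dx=-11,dy=-5->C; (3,7):dx=-4,dy=-10->C; (3,8):dx=-12,dy=+2->D
  (3,9):dx=-2,dy=-7->C; (4,5):dx=-4,dy=-14->C; (4,6):dx=-5,dy=-11->C; (4,7):dx=+2,dy=-16->D
  (4,8):dx=-6,dy=-4->C; (4,9):dx=+4,dy=-13->D; (5,6):dx=-1,dy=+3->D; (5,7):dx=+6,dy=-2->D
  (5,8):dx=-2,dy=+10->D; (5,9):dx=+8,dy=+1->C; (6,7):dx=+7,dy=-5->D; (6,8):dx=-1,dy=+7->D
  (6,9):dx=+9,dy=-2->D; (7,8):dx=-8,dy=+12->D; (7,9):dx=+2,dy=+3->C; (8,9):dx=+10,dy=-9->D
Step 2: C = 17, D = 19, total pairs = 36.
Step 3: tau = (C - D)/(n(n-1)/2) = (17 - 19)/36 = -0.055556.
Step 4: Exact two-sided p-value (enumerate n! = 362880 permutations of y under H0): p = 0.919455.
Step 5: alpha = 0.05. fail to reject H0.

tau_b = -0.0556 (C=17, D=19), p = 0.919455, fail to reject H0.


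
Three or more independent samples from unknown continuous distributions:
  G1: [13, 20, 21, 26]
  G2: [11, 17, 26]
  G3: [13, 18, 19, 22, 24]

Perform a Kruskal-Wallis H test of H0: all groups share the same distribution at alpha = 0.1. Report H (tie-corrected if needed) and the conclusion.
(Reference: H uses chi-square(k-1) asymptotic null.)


Step 1: Combine all N = 12 observations and assign midranks.
sorted (value, group, rank): (11,G2,1), (13,G1,2.5), (13,G3,2.5), (17,G2,4), (18,G3,5), (19,G3,6), (20,G1,7), (21,G1,8), (22,G3,9), (24,G3,10), (26,G1,11.5), (26,G2,11.5)
Step 2: Sum ranks within each group.
R_1 = 29 (n_1 = 4)
R_2 = 16.5 (n_2 = 3)
R_3 = 32.5 (n_3 = 5)
Step 3: H = 12/(N(N+1)) * sum(R_i^2/n_i) - 3(N+1)
     = 12/(12*13) * (29^2/4 + 16.5^2/3 + 32.5^2/5) - 3*13
     = 0.076923 * 512.25 - 39
     = 0.403846.
Step 4: Ties present; correction factor C = 1 - 12/(12^3 - 12) = 0.993007. Corrected H = 0.403846 / 0.993007 = 0.406690.
Step 5: Under H0, H ~ chi^2(2); p-value = 0.815997.
Step 6: alpha = 0.1. fail to reject H0.

H = 0.4067, df = 2, p = 0.815997, fail to reject H0.


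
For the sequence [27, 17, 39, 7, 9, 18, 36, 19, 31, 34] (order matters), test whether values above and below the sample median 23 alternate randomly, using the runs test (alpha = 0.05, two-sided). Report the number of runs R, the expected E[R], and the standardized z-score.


Step 1: Compute median = 23; label A = above, B = below.
Labels in order: ABABBBABAA  (n_A = 5, n_B = 5)
Step 2: Count runs R = 7.
Step 3: Under H0 (random ordering), E[R] = 2*n_A*n_B/(n_A+n_B) + 1 = 2*5*5/10 + 1 = 6.0000.
        Var[R] = 2*n_A*n_B*(2*n_A*n_B - n_A - n_B) / ((n_A+n_B)^2 * (n_A+n_B-1)) = 2000/900 = 2.2222.
        SD[R] = 1.4907.
Step 4: Continuity-corrected z = (R - 0.5 - E[R]) / SD[R] = (7 - 0.5 - 6.0000) / 1.4907 = 0.3354.
Step 5: Two-sided p-value via normal approximation = 2*(1 - Phi(|z|)) = 0.737316.
Step 6: alpha = 0.05. fail to reject H0.

R = 7, z = 0.3354, p = 0.737316, fail to reject H0.


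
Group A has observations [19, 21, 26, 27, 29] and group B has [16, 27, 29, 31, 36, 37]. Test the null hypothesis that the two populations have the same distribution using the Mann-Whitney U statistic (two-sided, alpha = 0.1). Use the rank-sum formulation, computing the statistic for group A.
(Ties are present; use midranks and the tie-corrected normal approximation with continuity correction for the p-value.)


Step 1: Combine and sort all 11 observations; assign midranks.
sorted (value, group): (16,Y), (19,X), (21,X), (26,X), (27,X), (27,Y), (29,X), (29,Y), (31,Y), (36,Y), (37,Y)
ranks: 16->1, 19->2, 21->3, 26->4, 27->5.5, 27->5.5, 29->7.5, 29->7.5, 31->9, 36->10, 37->11
Step 2: Rank sum for X: R1 = 2 + 3 + 4 + 5.5 + 7.5 = 22.
Step 3: U_X = R1 - n1(n1+1)/2 = 22 - 5*6/2 = 22 - 15 = 7.
       U_Y = n1*n2 - U_X = 30 - 7 = 23.
Step 4: Ties are present, so use the tie-corrected normal approximation (with continuity correction) for the p-value.
Step 5: p-value = 0.168954; compare to alpha = 0.1. fail to reject H0.

U_X = 7, p = 0.168954, fail to reject H0 at alpha = 0.1.


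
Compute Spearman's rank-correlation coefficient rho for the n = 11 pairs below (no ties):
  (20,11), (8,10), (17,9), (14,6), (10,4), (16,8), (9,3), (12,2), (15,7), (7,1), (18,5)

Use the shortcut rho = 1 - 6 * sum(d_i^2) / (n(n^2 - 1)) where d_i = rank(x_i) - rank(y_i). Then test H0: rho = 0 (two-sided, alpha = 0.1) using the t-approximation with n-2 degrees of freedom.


Step 1: Rank x and y separately (midranks; no ties here).
rank(x): 20->11, 8->2, 17->9, 14->6, 10->4, 16->8, 9->3, 12->5, 15->7, 7->1, 18->10
rank(y): 11->11, 10->10, 9->9, 6->6, 4->4, 8->8, 3->3, 2->2, 7->7, 1->1, 5->5
Step 2: d_i = R_x(i) - R_y(i); compute d_i^2.
  (11-11)^2=0, (2-10)^2=64, (9-9)^2=0, (6-6)^2=0, (4-4)^2=0, (8-8)^2=0, (3-3)^2=0, (5-2)^2=9, (7-7)^2=0, (1-1)^2=0, (10-5)^2=25
sum(d^2) = 98.
Step 3: rho = 1 - 6*98 / (11*(11^2 - 1)) = 1 - 588/1320 = 0.554545.
Step 4: Under H0, t = rho * sqrt((n-2)/(1-rho^2)) = 1.9992 ~ t(9).
Step 5: Two-sided p-value from the t-distribution with 9 df = 0.076652.
Step 6: alpha = 0.1. reject H0.

rho = 0.5545, p = 0.076652, reject H0 at alpha = 0.1.


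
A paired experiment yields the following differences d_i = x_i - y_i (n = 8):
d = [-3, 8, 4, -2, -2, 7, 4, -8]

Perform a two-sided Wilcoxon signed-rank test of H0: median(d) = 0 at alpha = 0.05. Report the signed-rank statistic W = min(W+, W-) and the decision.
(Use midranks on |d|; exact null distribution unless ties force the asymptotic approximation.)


Step 1: Drop any zero differences (none here) and take |d_i|.
|d| = [3, 8, 4, 2, 2, 7, 4, 8]
Step 2: Midrank |d_i| (ties get averaged ranks).
ranks: |3|->3, |8|->7.5, |4|->4.5, |2|->1.5, |2|->1.5, |7|->6, |4|->4.5, |8|->7.5
Step 3: Attach original signs; sum ranks with positive sign and with negative sign.
W+ = 7.5 + 4.5 + 6 + 4.5 = 22.5
W- = 3 + 1.5 + 1.5 + 7.5 = 13.5
(Check: W+ + W- = 36 should equal n(n+1)/2 = 36.)
Step 4: Test statistic W = min(W+, W-) = 13.5.
Step 5: Ties in |d|, so use the tie-corrected normal approximation.
        E[W] = n(n+1)/4 = 8*9/4 = 18.
        Tie groups: |d|=2 (t=2), |d|=4 (t=2), |d|=8 (t=2); sum(t^3 - t) = 18.
        Var[W] = n(n+1)(2n+1)/24 - sum(t^3-t)/48 = 1224/24 - 18/48 = 50.625.
        z = (W - E[W]) / sqrt(Var[W]) = (13.5 - 18) / 7.1151 = -0.6325.
        Two-sided p = 2*Phi(z) = 0.527089.
Step 6: alpha = 0.05. fail to reject H0.

W+ = 22.5, W- = 13.5, W = min = 13.5, p = 0.527089, fail to reject H0.


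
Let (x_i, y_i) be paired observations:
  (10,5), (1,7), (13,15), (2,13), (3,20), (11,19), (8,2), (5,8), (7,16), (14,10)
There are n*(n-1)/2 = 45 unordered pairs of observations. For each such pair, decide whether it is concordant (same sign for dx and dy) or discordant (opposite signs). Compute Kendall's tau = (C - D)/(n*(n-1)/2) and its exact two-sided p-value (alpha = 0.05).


Step 1: Enumerate the 45 unordered pairs (i,j) with i<j and classify each by sign(x_j-x_i) * sign(y_j-y_i).
  (1,2):dx=-9,dy=+2->D; (1,3):dx=+3,dy=+10->C; (1,4):dx=-8,dy=+8->D; (1,5):dx=-7,dy=+15->D
  (1,6):dx=+1,dy=+14->C; (1,7):dx=-2,dy=-3->C; (1,8):dx=-5,dy=+3->D; (1,9):dx=-3,dy=+11->D
  (1,10):dx=+4,dy=+5->C; (2,3):dx=+12,dy=+8->C; (2,4):dx=+1,dy=+6->C; (2,5):dx=+2,dy=+13->C
  (2,6):dx=+10,dy=+12->C; (2,7):dx=+7,dy=-5->D; (2,8):dx=+4,dy=+1->C; (2,9):dx=+6,dy=+9->C
  (2,10):dx=+13,dy=+3->C; (3,4):dx=-11,dy=-2->C; (3,5):dx=-10,dy=+5->D; (3,6):dx=-2,dy=+4->D
  (3,7):dx=-5,dy=-13->C; (3,8):dx=-8,dy=-7->C; (3,9):dx=-6,dy=+1->D; (3,10):dx=+1,dy=-5->D
  (4,5):dx=+1,dy=+7->C; (4,6):dx=+9,dy=+6->C; (4,7):dx=+6,dy=-11->D; (4,8):dx=+3,dy=-5->D
  (4,9):dx=+5,dy=+3->C; (4,10):dx=+12,dy=-3->D; (5,6):dx=+8,dy=-1->D; (5,7):dx=+5,dy=-18->D
  (5,8):dx=+2,dy=-12->D; (5,9):dx=+4,dy=-4->D; (5,10):dx=+11,dy=-10->D; (6,7):dx=-3,dy=-17->C
  (6,8):dx=-6,dy=-11->C; (6,9):dx=-4,dy=-3->C; (6,10):dx=+3,dy=-9->D; (7,8):dx=-3,dy=+6->D
  (7,9):dx=-1,dy=+14->D; (7,10):dx=+6,dy=+8->C; (8,9):dx=+2,dy=+8->C; (8,10):dx=+9,dy=+2->C
  (9,10):dx=+7,dy=-6->D
Step 2: C = 23, D = 22, total pairs = 45.
Step 3: tau = (C - D)/(n(n-1)/2) = (23 - 22)/45 = 0.022222.
Step 4: Exact two-sided p-value (enumerate n! = 3628800 permutations of y under H0): p = 1.000000.
Step 5: alpha = 0.05. fail to reject H0.

tau_b = 0.0222 (C=23, D=22), p = 1.000000, fail to reject H0.


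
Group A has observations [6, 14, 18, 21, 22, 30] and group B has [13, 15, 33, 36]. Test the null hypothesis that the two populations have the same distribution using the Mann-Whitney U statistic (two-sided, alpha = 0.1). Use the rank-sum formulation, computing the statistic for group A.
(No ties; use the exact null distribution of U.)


Step 1: Combine and sort all 10 observations; assign midranks.
sorted (value, group): (6,X), (13,Y), (14,X), (15,Y), (18,X), (21,X), (22,X), (30,X), (33,Y), (36,Y)
ranks: 6->1, 13->2, 14->3, 15->4, 18->5, 21->6, 22->7, 30->8, 33->9, 36->10
Step 2: Rank sum for X: R1 = 1 + 3 + 5 + 6 + 7 + 8 = 30.
Step 3: U_X = R1 - n1(n1+1)/2 = 30 - 6*7/2 = 30 - 21 = 9.
       U_Y = n1*n2 - U_X = 24 - 9 = 15.
Step 4: No ties, so the exact null distribution of U (based on enumerating the C(10,6) = 210 equally likely rank assignments) gives the two-sided p-value.
Step 5: p-value = 0.609524; compare to alpha = 0.1. fail to reject H0.

U_X = 9, p = 0.609524, fail to reject H0 at alpha = 0.1.


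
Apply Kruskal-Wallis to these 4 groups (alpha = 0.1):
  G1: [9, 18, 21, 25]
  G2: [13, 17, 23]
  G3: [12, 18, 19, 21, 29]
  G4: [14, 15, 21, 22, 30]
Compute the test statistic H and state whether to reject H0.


Step 1: Combine all N = 17 observations and assign midranks.
sorted (value, group, rank): (9,G1,1), (12,G3,2), (13,G2,3), (14,G4,4), (15,G4,5), (17,G2,6), (18,G1,7.5), (18,G3,7.5), (19,G3,9), (21,G1,11), (21,G3,11), (21,G4,11), (22,G4,13), (23,G2,14), (25,G1,15), (29,G3,16), (30,G4,17)
Step 2: Sum ranks within each group.
R_1 = 34.5 (n_1 = 4)
R_2 = 23 (n_2 = 3)
R_3 = 45.5 (n_3 = 5)
R_4 = 50 (n_4 = 5)
Step 3: H = 12/(N(N+1)) * sum(R_i^2/n_i) - 3(N+1)
     = 12/(17*18) * (34.5^2/4 + 23^2/3 + 45.5^2/5 + 50^2/5) - 3*18
     = 0.039216 * 1387.95 - 54
     = 0.429248.
Step 4: Ties present; correction factor C = 1 - 30/(17^3 - 17) = 0.993873. Corrected H = 0.429248 / 0.993873 = 0.431895.
Step 5: Under H0, H ~ chi^2(3); p-value = 0.933578.
Step 6: alpha = 0.1. fail to reject H0.

H = 0.4319, df = 3, p = 0.933578, fail to reject H0.


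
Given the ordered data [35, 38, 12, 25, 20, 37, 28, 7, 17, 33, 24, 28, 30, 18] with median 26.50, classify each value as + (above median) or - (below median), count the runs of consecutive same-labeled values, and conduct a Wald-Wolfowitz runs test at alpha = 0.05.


Step 1: Compute median = 26.50; label A = above, B = below.
Labels in order: AABBBAABBABAAB  (n_A = 7, n_B = 7)
Step 2: Count runs R = 8.
Step 3: Under H0 (random ordering), E[R] = 2*n_A*n_B/(n_A+n_B) + 1 = 2*7*7/14 + 1 = 8.0000.
        Var[R] = 2*n_A*n_B*(2*n_A*n_B - n_A - n_B) / ((n_A+n_B)^2 * (n_A+n_B-1)) = 8232/2548 = 3.2308.
        SD[R] = 1.7974.
Step 4: R = E[R], so z = 0 with no continuity correction.
Step 5: Two-sided p-value via normal approximation = 2*(1 - Phi(|z|)) = 1.000000.
Step 6: alpha = 0.05. fail to reject H0.

R = 8, z = 0.0000, p = 1.000000, fail to reject H0.


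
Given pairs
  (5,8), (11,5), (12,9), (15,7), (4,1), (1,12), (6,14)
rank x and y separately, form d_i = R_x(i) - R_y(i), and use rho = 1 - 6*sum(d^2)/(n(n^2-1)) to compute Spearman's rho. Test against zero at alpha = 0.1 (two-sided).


Step 1: Rank x and y separately (midranks; no ties here).
rank(x): 5->3, 11->5, 12->6, 15->7, 4->2, 1->1, 6->4
rank(y): 8->4, 5->2, 9->5, 7->3, 1->1, 12->6, 14->7
Step 2: d_i = R_x(i) - R_y(i); compute d_i^2.
  (3-4)^2=1, (5-2)^2=9, (6-5)^2=1, (7-3)^2=16, (2-1)^2=1, (1-6)^2=25, (4-7)^2=9
sum(d^2) = 62.
Step 3: rho = 1 - 6*62 / (7*(7^2 - 1)) = 1 - 372/336 = -0.107143.
Step 4: Under H0, t = rho * sqrt((n-2)/(1-rho^2)) = -0.2410 ~ t(5).
Step 5: Two-sided p-value from the t-distribution with 5 df = 0.819151.
Step 6: alpha = 0.1. fail to reject H0.

rho = -0.1071, p = 0.819151, fail to reject H0 at alpha = 0.1.


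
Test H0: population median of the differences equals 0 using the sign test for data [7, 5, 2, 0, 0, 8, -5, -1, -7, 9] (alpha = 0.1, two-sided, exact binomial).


Step 1: Discard zero differences. Original n = 10; n_eff = number of nonzero differences = 8.
Nonzero differences (with sign): +7, +5, +2, +8, -5, -1, -7, +9
Step 2: Count signs: positive = 5, negative = 3.
Step 3: Under H0: P(positive) = 0.5, so the number of positives S ~ Bin(8, 0.5).
Step 4: Two-sided exact p-value = sum of Bin(8,0.5) probabilities at or below the observed probability = 0.726562.
Step 5: alpha = 0.1. fail to reject H0.

n_eff = 8, pos = 5, neg = 3, p = 0.726562, fail to reject H0.


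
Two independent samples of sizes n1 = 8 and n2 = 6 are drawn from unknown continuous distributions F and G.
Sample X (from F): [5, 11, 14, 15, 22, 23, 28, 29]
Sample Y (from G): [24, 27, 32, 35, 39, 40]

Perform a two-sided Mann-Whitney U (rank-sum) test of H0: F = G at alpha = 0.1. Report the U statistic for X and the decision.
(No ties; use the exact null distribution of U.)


Step 1: Combine and sort all 14 observations; assign midranks.
sorted (value, group): (5,X), (11,X), (14,X), (15,X), (22,X), (23,X), (24,Y), (27,Y), (28,X), (29,X), (32,Y), (35,Y), (39,Y), (40,Y)
ranks: 5->1, 11->2, 14->3, 15->4, 22->5, 23->6, 24->7, 27->8, 28->9, 29->10, 32->11, 35->12, 39->13, 40->14
Step 2: Rank sum for X: R1 = 1 + 2 + 3 + 4 + 5 + 6 + 9 + 10 = 40.
Step 3: U_X = R1 - n1(n1+1)/2 = 40 - 8*9/2 = 40 - 36 = 4.
       U_Y = n1*n2 - U_X = 48 - 4 = 44.
Step 4: No ties, so the exact null distribution of U (based on enumerating the C(14,8) = 3003 equally likely rank assignments) gives the two-sided p-value.
Step 5: p-value = 0.007992; compare to alpha = 0.1. reject H0.

U_X = 4, p = 0.007992, reject H0 at alpha = 0.1.


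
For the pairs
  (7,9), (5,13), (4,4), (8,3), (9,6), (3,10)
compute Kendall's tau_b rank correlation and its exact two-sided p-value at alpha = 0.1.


Step 1: Enumerate the 15 unordered pairs (i,j) with i<j and classify each by sign(x_j-x_i) * sign(y_j-y_i).
  (1,2):dx=-2,dy=+4->D; (1,3):dx=-3,dy=-5->C; (1,4):dx=+1,dy=-6->D; (1,5):dx=+2,dy=-3->D
  (1,6):dx=-4,dy=+1->D; (2,3):dx=-1,dy=-9->C; (2,4):dx=+3,dy=-10->D; (2,5):dx=+4,dy=-7->D
  (2,6):dx=-2,dy=-3->C; (3,4):dx=+4,dy=-1->D; (3,5):dx=+5,dy=+2->C; (3,6):dx=-1,dy=+6->D
  (4,5):dx=+1,dy=+3->C; (4,6):dx=-5,dy=+7->D; (5,6):dx=-6,dy=+4->D
Step 2: C = 5, D = 10, total pairs = 15.
Step 3: tau = (C - D)/(n(n-1)/2) = (5 - 10)/15 = -0.333333.
Step 4: Exact two-sided p-value (enumerate n! = 720 permutations of y under H0): p = 0.469444.
Step 5: alpha = 0.1. fail to reject H0.

tau_b = -0.3333 (C=5, D=10), p = 0.469444, fail to reject H0.


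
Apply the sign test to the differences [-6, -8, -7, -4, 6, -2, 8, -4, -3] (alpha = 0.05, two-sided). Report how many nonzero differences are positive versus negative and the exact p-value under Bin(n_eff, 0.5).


Step 1: Discard zero differences. Original n = 9; n_eff = number of nonzero differences = 9.
Nonzero differences (with sign): -6, -8, -7, -4, +6, -2, +8, -4, -3
Step 2: Count signs: positive = 2, negative = 7.
Step 3: Under H0: P(positive) = 0.5, so the number of positives S ~ Bin(9, 0.5).
Step 4: Two-sided exact p-value = sum of Bin(9,0.5) probabilities at or below the observed probability = 0.179688.
Step 5: alpha = 0.05. fail to reject H0.

n_eff = 9, pos = 2, neg = 7, p = 0.179688, fail to reject H0.


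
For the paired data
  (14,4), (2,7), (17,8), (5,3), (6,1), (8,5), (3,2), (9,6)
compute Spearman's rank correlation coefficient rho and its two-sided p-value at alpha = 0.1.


Step 1: Rank x and y separately (midranks; no ties here).
rank(x): 14->7, 2->1, 17->8, 5->3, 6->4, 8->5, 3->2, 9->6
rank(y): 4->4, 7->7, 8->8, 3->3, 1->1, 5->5, 2->2, 6->6
Step 2: d_i = R_x(i) - R_y(i); compute d_i^2.
  (7-4)^2=9, (1-7)^2=36, (8-8)^2=0, (3-3)^2=0, (4-1)^2=9, (5-5)^2=0, (2-2)^2=0, (6-6)^2=0
sum(d^2) = 54.
Step 3: rho = 1 - 6*54 / (8*(8^2 - 1)) = 1 - 324/504 = 0.357143.
Step 4: Under H0, t = rho * sqrt((n-2)/(1-rho^2)) = 0.9366 ~ t(6).
Step 5: Two-sided p-value from the t-distribution with 6 df = 0.385121.
Step 6: alpha = 0.1. fail to reject H0.

rho = 0.3571, p = 0.385121, fail to reject H0 at alpha = 0.1.


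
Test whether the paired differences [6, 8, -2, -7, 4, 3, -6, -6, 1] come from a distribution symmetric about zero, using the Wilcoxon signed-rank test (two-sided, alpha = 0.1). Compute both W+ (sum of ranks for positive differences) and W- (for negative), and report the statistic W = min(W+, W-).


Step 1: Drop any zero differences (none here) and take |d_i|.
|d| = [6, 8, 2, 7, 4, 3, 6, 6, 1]
Step 2: Midrank |d_i| (ties get averaged ranks).
ranks: |6|->6, |8|->9, |2|->2, |7|->8, |4|->4, |3|->3, |6|->6, |6|->6, |1|->1
Step 3: Attach original signs; sum ranks with positive sign and with negative sign.
W+ = 6 + 9 + 4 + 3 + 1 = 23
W- = 2 + 8 + 6 + 6 = 22
(Check: W+ + W- = 45 should equal n(n+1)/2 = 45.)
Step 4: Test statistic W = min(W+, W-) = 22.
Step 5: Ties in |d|, so use the tie-corrected normal approximation.
        E[W] = n(n+1)/4 = 9*10/4 = 22.5.
        Tie groups: |d|=6 (t=3); sum(t^3 - t) = 24.
        Var[W] = n(n+1)(2n+1)/24 - sum(t^3-t)/48 = 1710/24 - 24/48 = 70.75.
        z = (W - E[W]) / sqrt(Var[W]) = (22 - 22.5) / 8.4113 = -0.0594.
        Two-sided p = 2*Phi(z) = 0.952599.
Step 6: alpha = 0.1. fail to reject H0.

W+ = 23, W- = 22, W = min = 22, p = 0.952599, fail to reject H0.
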